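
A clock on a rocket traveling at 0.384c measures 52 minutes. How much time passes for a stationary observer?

Proper time Δt₀ = 52 minutes
γ = 1/√(1 - 0.384²) = 1.083
Δt = γΔt₀ = 1.083 × 52 = 56.32 minutes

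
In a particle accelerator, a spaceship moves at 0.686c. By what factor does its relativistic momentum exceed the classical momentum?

p_rel = γmv, p_class = mv
Ratio = γ = 1/√(1 - 0.686²)
= 1/√(0.529404) = 1.374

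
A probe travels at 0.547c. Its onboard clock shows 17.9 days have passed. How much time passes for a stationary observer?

Proper time Δt₀ = 17.9 days
γ = 1/√(1 - 0.547²) = 1.1946
Δt = γΔt₀ = 1.1946 × 17.9 = 21.38 days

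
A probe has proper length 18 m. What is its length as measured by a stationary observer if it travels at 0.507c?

Proper length L₀ = 18 m
γ = 1/√(1 - 0.507²) = 1.160
L = L₀/γ = 18/1.160 = 15.52 m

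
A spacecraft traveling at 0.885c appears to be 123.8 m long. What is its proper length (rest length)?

Contracted length L = 123.8 m
γ = 1/√(1 - 0.885²) = 2.148
L₀ = γL = 2.148 × 123.8 = 265.9 m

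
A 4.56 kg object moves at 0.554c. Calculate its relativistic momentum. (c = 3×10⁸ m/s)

γ = 1/√(1 - 0.554²) = 1.20118
v = 0.554 × 3×10⁸ = 1.662×10⁸ m/s
p = γmv = 1.20118 × 4.56 × 1.662×10⁸ = 9.103×10⁸ kg·m/s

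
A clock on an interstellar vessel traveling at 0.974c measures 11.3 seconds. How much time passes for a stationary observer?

Proper time Δt₀ = 11.3 seconds
γ = 1/√(1 - 0.974²) = 4.414
Δt = γΔt₀ = 4.414 × 11.3 = 49.88 seconds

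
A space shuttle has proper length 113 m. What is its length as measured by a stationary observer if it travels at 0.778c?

Proper length L₀ = 113 m
γ = 1/√(1 - 0.778²) = 1.5917
L = L₀/γ = 113/1.5917 = 70.99 m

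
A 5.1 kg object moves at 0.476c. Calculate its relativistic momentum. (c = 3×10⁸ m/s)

γ = 1/√(1 - 0.476²) = 1.137
v = 0.476 × 3×10⁸ = 1.428×10⁸ m/s
p = γmv = 1.137 × 5.1 × 1.428×10⁸ = 8.281×10⁸ kg·m/s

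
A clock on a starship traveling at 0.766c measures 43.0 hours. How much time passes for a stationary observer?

Proper time Δt₀ = 43.0 hours
γ = 1/√(1 - 0.766²) = 1.5556
Δt = γΔt₀ = 1.5556 × 43.0 = 66.89 hours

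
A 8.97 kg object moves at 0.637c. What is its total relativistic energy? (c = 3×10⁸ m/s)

γ = 1/√(1 - 0.637²) = 1.297
mc² = 8.97 × (3×10⁸)² = 8.073×10¹⁷ J
E = γmc² = 1.297 × 8.073×10¹⁷ = 1.047×10¹⁸ J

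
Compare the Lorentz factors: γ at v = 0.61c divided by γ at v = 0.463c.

γ₁ = 1/√(1 - 0.61²) = 1.262
γ₂ = 1/√(1 - 0.463²) = 1.128
γ₁/γ₂ = 1.262/1.128 = 1.119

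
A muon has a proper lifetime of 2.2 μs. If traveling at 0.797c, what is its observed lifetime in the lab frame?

Proper lifetime τ₀ = 2.2 μs
γ = 1/√(1 - 0.797²) = 1.656
τ = γτ₀ = 1.656 × 2.2 μs = 3.643 μs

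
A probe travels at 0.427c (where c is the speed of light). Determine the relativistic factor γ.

v/c = 0.427, so (v/c)² = 0.182329
1 - (v/c)² = 0.817671
γ = 1/√(0.817671) = 1.106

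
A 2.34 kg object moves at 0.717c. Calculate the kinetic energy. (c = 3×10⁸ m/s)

γ = 1/√(1 - 0.717²) = 1.43457
γ - 1 = 0.43457
KE = (γ-1)mc² = 0.43457 × 2.34 × (3×10⁸)² = 9.152×10¹⁶ J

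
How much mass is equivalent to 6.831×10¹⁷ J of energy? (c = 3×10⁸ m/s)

From E = mc², we get m = E/c²
c² = (3×10⁸)² = 9×10¹⁶ m²/s²
m = 6.831×10¹⁷ / 9×10¹⁶ = 7.590 kg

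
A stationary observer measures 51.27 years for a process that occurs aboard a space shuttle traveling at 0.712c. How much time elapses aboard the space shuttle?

Dilated time Δt = 51.27 years
γ = 1/√(1 - 0.712²) = 1.424
Δt₀ = Δt/γ = 51.27/1.424 = 36.00 years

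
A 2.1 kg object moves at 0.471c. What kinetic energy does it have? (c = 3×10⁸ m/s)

γ = 1/√(1 - 0.471²) = 1.1336
γ - 1 = 0.1336
KE = (γ-1)mc² = 0.1336 × 2.1 × (3×10⁸)² = 2.525×10¹⁶ J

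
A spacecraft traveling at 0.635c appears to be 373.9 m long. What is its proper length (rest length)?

Contracted length L = 373.9 m
γ = 1/√(1 - 0.635²) = 1.2945
L₀ = γL = 1.2945 × 373.9 = 484.0 m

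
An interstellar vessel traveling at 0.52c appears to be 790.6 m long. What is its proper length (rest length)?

Contracted length L = 790.6 m
γ = 1/√(1 - 0.52²) = 1.1707
L₀ = γL = 1.1707 × 790.6 = 925.6 m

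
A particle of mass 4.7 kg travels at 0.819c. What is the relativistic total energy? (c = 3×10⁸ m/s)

γ = 1/√(1 - 0.819²) = 1.7428
mc² = 4.7 × (3×10⁸)² = 4.230×10¹⁷ J
E = γmc² = 1.7428 × 4.230×10¹⁷ = 7.372×10¹⁷ J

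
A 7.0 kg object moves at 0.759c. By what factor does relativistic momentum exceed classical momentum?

p_rel = γmv, p_class = mv
Ratio = γ = 1/√(1 - 0.759²) = 1.536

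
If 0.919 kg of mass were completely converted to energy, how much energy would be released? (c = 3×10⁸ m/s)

Using E = mc²:
c² = (3×10⁸)² = 9×10¹⁶ m²/s²
E = 0.919 × 9×10¹⁶ = 8.271×10¹⁶ J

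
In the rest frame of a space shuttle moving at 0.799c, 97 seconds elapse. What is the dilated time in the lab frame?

Proper time Δt₀ = 97 seconds
γ = 1/√(1 - 0.799²) = 1.663
Δt = γΔt₀ = 1.663 × 97 = 161.3 seconds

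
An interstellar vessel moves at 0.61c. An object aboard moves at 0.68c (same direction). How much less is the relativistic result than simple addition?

Classical: u' + v = 0.68 + 0.61 = 1.29c
Relativistic: u = (0.68 + 0.61)/(1 + 0.4148) = 1.29/1.4148 = 0.9118c
Difference: 1.29 - 0.9118 = 0.3782c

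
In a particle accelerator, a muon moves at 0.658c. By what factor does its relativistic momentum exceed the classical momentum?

p_rel = γmv, p_class = mv
Ratio = γ = 1/√(1 - 0.658²)
= 1/√(0.567036) = 1.328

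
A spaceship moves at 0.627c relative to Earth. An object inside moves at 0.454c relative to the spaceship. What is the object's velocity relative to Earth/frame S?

u = (u' + v)/(1 + u'v/c²)
Numerator: 0.454 + 0.627 = 1.081
Denominator: 1 + 0.284658 = 1.284658
u = 1.081/1.284658 = 0.8415c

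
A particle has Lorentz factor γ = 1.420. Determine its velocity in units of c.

From γ = 1/√(1 - v²/c²):
1/γ² = 1/1.420² = 0.4959
v²/c² = 1 - 0.4959 = 0.5041
v/c = √(0.5041) = 0.7100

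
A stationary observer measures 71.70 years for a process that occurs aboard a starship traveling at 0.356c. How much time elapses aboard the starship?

Dilated time Δt = 71.70 years
γ = 1/√(1 - 0.356²) = 1.0701
Δt₀ = Δt/γ = 71.70/1.0701 = 67.00 years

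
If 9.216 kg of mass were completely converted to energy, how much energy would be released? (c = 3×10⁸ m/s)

Using E = mc²:
c² = (3×10⁸)² = 9×10¹⁶ m²/s²
E = 9.216 × 9×10¹⁶ = 8.294×10¹⁷ J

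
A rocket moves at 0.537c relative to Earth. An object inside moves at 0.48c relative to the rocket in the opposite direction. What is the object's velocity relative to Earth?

Object's velocity in rocket frame is u' = -0.48c
u = (u' + v)/(1 + u'v/c²) = (v - 0.48)/(1 - 0.48·v/c²)
Numerator: 0.537 - 0.48 = 0.057
Denominator: 1 - 0.25776 = 0.74224
u = 0.057/0.74224 = 0.07679c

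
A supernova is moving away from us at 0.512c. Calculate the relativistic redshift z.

β = 0.512
(1+β)/(1-β) = 1.512/0.488 = 3.0984
√(3.0984) = 1.7602
z = 1.7602 - 1 = 0.7602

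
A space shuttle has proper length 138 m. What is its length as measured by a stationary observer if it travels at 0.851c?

Proper length L₀ = 138 m
γ = 1/√(1 - 0.851²) = 1.9042
L = L₀/γ = 138/1.9042 = 72.47 m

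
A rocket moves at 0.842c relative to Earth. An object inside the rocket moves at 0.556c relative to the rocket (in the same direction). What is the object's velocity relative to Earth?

u = (u' + v)/(1 + u'v/c²)
Numerator: 0.556 + 0.842 = 1.398
Denominator: 1 + 0.468152 = 1.468152
u = 1.398/1.468152 = 0.9522c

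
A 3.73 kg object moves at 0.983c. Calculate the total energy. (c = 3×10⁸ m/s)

γ = 1/√(1 - 0.983²) = 5.446
mc² = 3.73 × (3×10⁸)² = 3.357×10¹⁷ J
E = γmc² = 5.446 × 3.357×10¹⁷ = 1.828×10¹⁸ J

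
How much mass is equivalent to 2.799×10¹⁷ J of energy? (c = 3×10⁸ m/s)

From E = mc², we get m = E/c²
c² = (3×10⁸)² = 9×10¹⁶ m²/s²
m = 2.799×10¹⁷ / 9×10¹⁶ = 3.110 kg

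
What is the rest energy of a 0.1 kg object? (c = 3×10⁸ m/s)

c² = (3×10⁸)² = 9.000×10¹⁶ m²/s²
E₀ = mc² = 0.1 × 9.000×10¹⁶ = 9.000×10¹⁵ J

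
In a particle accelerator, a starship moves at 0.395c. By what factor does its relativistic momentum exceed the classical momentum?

p_rel = γmv, p_class = mv
Ratio = γ = 1/√(1 - 0.395²)
= 1/√(0.843975) = 1.089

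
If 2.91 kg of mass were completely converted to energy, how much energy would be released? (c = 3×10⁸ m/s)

Using E = mc²:
c² = (3×10⁸)² = 9×10¹⁶ m²/s²
E = 2.91 × 9×10¹⁶ = 2.619×10¹⁷ J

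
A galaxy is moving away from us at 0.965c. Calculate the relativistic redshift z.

β = 0.965
(1+β)/(1-β) = 1.965/0.035 = 56.14
√(56.14) = 7.493
z = 7.493 - 1 = 6.493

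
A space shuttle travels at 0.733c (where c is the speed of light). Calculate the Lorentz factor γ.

v/c = 0.733, so (v/c)² = 0.537289
1 - (v/c)² = 0.462711
γ = 1/√(0.462711) = 1.470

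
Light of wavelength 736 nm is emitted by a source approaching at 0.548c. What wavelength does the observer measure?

β = 0.548
Wavelength Doppler factor = √(0.452/1.548) = √(0.2920) = 0.5404
λ_obs = 736 × 0.5404 = 397.7 nm (blueshift)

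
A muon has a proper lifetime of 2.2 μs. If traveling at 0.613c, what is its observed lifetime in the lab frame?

Proper lifetime τ₀ = 2.2 μs
γ = 1/√(1 - 0.613²) = 1.266
τ = γτ₀ = 1.266 × 2.2 μs = 2.785 μs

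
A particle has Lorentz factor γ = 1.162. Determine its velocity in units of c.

From γ = 1/√(1 - v²/c²):
1/γ² = 1/1.162² = 0.7406
v²/c² = 1 - 0.7406 = 0.2594
v/c = √(0.2594) = 0.5093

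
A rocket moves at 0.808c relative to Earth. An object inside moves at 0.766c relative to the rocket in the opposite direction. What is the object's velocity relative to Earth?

Object's velocity in rocket frame is u' = -0.766c
u = (u' + v)/(1 + u'v/c²) = (v - 0.766)/(1 - 0.766·v/c²)
Numerator: 0.808 - 0.766 = 0.042
Denominator: 1 - 0.618928 = 0.381072
u = 0.042/0.381072 = 0.1102c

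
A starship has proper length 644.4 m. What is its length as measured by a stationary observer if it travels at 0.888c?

Proper length L₀ = 644.4 m
γ = 1/√(1 - 0.888²) = 2.175
L = L₀/γ = 644.4/2.175 = 296.3 m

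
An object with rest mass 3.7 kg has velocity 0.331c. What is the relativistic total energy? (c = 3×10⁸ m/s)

γ = 1/√(1 - 0.331²) = 1.0597
mc² = 3.7 × (3×10⁸)² = 3.330×10¹⁷ J
E = γmc² = 1.0597 × 3.330×10¹⁷ = 3.529×10¹⁷ J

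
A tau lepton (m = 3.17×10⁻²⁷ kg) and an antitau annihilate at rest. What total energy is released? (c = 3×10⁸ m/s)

Both particles have the same rest mass, so total mass = 2m
E = 2m·c² = 2 × 3.17×10⁻²⁷ × (3×10⁸)²
= 2 × 3.17×10⁻²⁷ × 9×10¹⁶
= 5.706×10⁻¹⁰ J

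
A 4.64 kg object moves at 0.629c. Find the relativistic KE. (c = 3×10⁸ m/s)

γ = 1/√(1 - 0.629²) = 1.2863
γ - 1 = 0.2863
KE = (γ-1)mc² = 0.2863 × 4.64 × (3×10⁸)² = 1.196×10¹⁷ J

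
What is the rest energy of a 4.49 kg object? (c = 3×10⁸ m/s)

c² = (3×10⁸)² = 9.000×10¹⁶ m²/s²
E₀ = mc² = 4.49 × 9.000×10¹⁶ = 4.041×10¹⁷ J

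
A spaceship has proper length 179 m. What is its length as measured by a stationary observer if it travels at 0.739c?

Proper length L₀ = 179 m
γ = 1/√(1 - 0.739²) = 1.484
L = L₀/γ = 179/1.484 = 120.6 m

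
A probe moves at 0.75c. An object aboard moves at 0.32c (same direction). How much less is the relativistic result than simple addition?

Classical: u' + v = 0.32 + 0.75 = 1.07c
Relativistic: u = (0.32 + 0.75)/(1 + 0.24) = 1.07/1.24 = 0.8629c
Difference: 1.07 - 0.8629 = 0.2071c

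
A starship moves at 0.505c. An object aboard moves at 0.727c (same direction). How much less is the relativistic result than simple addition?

Classical: u' + v = 0.727 + 0.505 = 1.232c
Relativistic: u = (0.727 + 0.505)/(1 + 0.367135) = 1.232/1.367135 = 0.9012c
Difference: 1.232 - 0.9012 = 0.3308c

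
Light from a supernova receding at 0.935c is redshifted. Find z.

β = 0.935
(1+β)/(1-β) = 1.935/0.065 = 29.77
√(29.77) = 5.456
z = 5.456 - 1 = 4.456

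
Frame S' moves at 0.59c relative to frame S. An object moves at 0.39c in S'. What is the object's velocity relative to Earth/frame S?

u = (u' + v)/(1 + u'v/c²)
Numerator: 0.39 + 0.59 = 0.98
Denominator: 1 + 0.2301 = 1.2301
u = 0.98/1.2301 = 0.7967c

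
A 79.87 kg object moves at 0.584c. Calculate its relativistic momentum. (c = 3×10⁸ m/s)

γ = 1/√(1 - 0.584²) = 1.232
v = 0.584 × 3×10⁸ = 1.752×10⁸ m/s
p = γmv = 1.232 × 79.87 × 1.752×10⁸ = 1.724×10¹⁰ kg·m/s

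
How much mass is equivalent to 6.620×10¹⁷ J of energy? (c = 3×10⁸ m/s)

From E = mc², we get m = E/c²
c² = (3×10⁸)² = 9×10¹⁶ m²/s²
m = 6.620×10¹⁷ / 9×10¹⁶ = 7.356 kg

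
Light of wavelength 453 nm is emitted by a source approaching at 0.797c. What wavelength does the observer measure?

β = 0.797
Wavelength Doppler factor = √(0.203/1.797) = √(0.11297) = 0.3361
λ_obs = 453 × 0.3361 = 152.3 nm (blueshift)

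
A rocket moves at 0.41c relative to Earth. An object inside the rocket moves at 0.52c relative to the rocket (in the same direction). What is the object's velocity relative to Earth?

u = (u' + v)/(1 + u'v/c²)
Numerator: 0.52 + 0.41 = 0.93
Denominator: 1 + 0.2132 = 1.2132
u = 0.93/1.2132 = 0.7666c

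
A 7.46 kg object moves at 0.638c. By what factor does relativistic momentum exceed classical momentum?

p_rel = γmv, p_class = mv
Ratio = γ = 1/√(1 - 0.638²) = 1.299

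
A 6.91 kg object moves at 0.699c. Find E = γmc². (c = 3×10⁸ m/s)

γ = 1/√(1 - 0.699²) = 1.39836
mc² = 6.91 × (3×10⁸)² = 6.219×10¹⁷ J
E = γmc² = 1.39836 × 6.219×10¹⁷ = 8.696×10¹⁷ J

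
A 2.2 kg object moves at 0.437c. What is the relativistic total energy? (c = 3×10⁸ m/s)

γ = 1/√(1 - 0.437²) = 1.1118
mc² = 2.2 × (3×10⁸)² = 1.980×10¹⁷ J
E = γmc² = 1.1118 × 1.980×10¹⁷ = 2.201×10¹⁷ J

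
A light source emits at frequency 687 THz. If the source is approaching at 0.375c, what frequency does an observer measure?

β = v/c = 0.375
(1+β)/(1-β) = 1.375/0.625 = 2.200
Doppler factor = √(2.200) = 1.483
f_obs = 687 × 1.483 = 1019 THz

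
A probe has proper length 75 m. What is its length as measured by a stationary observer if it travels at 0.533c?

Proper length L₀ = 75 m
γ = 1/√(1 - 0.533²) = 1.1819
L = L₀/γ = 75/1.1819 = 63.46 m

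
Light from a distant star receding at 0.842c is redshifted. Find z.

β = 0.842
(1+β)/(1-β) = 1.842/0.158 = 11.658
√(11.658) = 3.414
z = 3.414 - 1 = 2.414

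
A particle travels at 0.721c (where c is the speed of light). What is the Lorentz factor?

v/c = 0.721, so (v/c)² = 0.519841
1 - (v/c)² = 0.480159
γ = 1/√(0.480159) = 1.443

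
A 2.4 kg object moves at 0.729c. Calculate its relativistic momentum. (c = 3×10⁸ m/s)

γ = 1/√(1 - 0.729²) = 1.461
v = 0.729 × 3×10⁸ = 2.187×10⁸ m/s
p = γmv = 1.461 × 2.4 × 2.187×10⁸ = 7.668×10⁸ kg·m/s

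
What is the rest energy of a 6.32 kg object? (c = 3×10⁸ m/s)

c² = (3×10⁸)² = 9.000×10¹⁶ m²/s²
E₀ = mc² = 6.32 × 9.000×10¹⁶ = 5.688×10¹⁷ J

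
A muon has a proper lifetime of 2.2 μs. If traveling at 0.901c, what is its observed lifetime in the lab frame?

Proper lifetime τ₀ = 2.2 μs
γ = 1/√(1 - 0.901²) = 2.305
τ = γτ₀ = 2.305 × 2.2 μs = 5.071 μs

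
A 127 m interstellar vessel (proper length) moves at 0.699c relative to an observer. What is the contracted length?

Proper length L₀ = 127 m
γ = 1/√(1 - 0.699²) = 1.3984
L = L₀/γ = 127/1.3984 = 90.82 m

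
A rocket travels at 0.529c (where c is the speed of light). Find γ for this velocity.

v/c = 0.529, so (v/c)² = 0.279841
1 - (v/c)² = 0.720159
γ = 1/√(0.720159) = 1.178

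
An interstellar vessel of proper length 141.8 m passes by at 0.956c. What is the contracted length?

Proper length L₀ = 141.8 m
γ = 1/√(1 - 0.956²) = 3.409
L = L₀/γ = 141.8/3.409 = 41.60 m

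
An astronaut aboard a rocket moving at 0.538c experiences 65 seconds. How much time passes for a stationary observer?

Proper time Δt₀ = 65 seconds
γ = 1/√(1 - 0.538²) = 1.1863
Δt = γΔt₀ = 1.1863 × 65 = 77.11 seconds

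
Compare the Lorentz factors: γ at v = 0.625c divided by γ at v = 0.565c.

γ₁ = 1/√(1 - 0.625²) = 1.281
γ₂ = 1/√(1 - 0.565²) = 1.212
γ₁/γ₂ = 1.281/1.212 = 1.057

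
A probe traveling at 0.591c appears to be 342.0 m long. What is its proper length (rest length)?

Contracted length L = 342.0 m
γ = 1/√(1 - 0.591²) = 1.2397
L₀ = γL = 1.2397 × 342.0 = 424.0 m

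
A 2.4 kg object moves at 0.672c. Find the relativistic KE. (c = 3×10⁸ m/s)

γ = 1/√(1 - 0.672²) = 1.350346
γ - 1 = 0.350346
KE = (γ-1)mc² = 0.350346 × 2.4 × (3×10⁸)² = 7.567×10¹⁶ J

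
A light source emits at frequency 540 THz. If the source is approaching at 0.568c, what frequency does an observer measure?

β = v/c = 0.568
(1+β)/(1-β) = 1.568/0.432 = 3.630
Doppler factor = √(3.630) = 1.905
f_obs = 540 × 1.905 = 1029 THz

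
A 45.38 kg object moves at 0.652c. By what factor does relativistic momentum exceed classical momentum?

p_rel = γmv, p_class = mv
Ratio = γ = 1/√(1 - 0.652²) = 1.319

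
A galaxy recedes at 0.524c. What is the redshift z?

β = 0.524
(1+β)/(1-β) = 1.524/0.476 = 3.2017
√(3.2017) = 1.7893
z = 1.7893 - 1 = 0.7893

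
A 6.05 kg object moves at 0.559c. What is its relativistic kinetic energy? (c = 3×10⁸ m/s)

γ = 1/√(1 - 0.559²) = 1.206
γ - 1 = 0.2060
KE = (γ-1)mc² = 0.2060 × 6.05 × (3×10⁸)² = 1.122×10¹⁷ J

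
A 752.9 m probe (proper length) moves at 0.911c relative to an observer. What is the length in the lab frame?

Proper length L₀ = 752.9 m
γ = 1/√(1 - 0.911²) = 2.425
L = L₀/γ = 752.9/2.425 = 310.5 m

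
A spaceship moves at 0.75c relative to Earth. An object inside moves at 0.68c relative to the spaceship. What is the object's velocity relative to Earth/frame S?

u = (u' + v)/(1 + u'v/c²)
Numerator: 0.68 + 0.75 = 1.43
Denominator: 1 + 0.51 = 1.51
u = 1.43/1.51 = 0.9470c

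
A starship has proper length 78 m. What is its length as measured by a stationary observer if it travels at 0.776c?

Proper length L₀ = 78 m
γ = 1/√(1 - 0.776²) = 1.5855
L = L₀/γ = 78/1.5855 = 49.20 m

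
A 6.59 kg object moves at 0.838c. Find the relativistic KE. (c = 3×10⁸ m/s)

γ = 1/√(1 - 0.838²) = 1.8326
γ - 1 = 0.8326
KE = (γ-1)mc² = 0.8326 × 6.59 × (3×10⁸)² = 4.938×10¹⁷ J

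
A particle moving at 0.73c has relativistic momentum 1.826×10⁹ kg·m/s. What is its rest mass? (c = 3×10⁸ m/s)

γ = 1/√(1 - 0.73²) = 1.463
v = 0.73 × 3×10⁸ = 2.190×10⁸ m/s
m = p/(γv) = 1.826×10⁹/(1.463 × 2.190×10⁸) = 5.699 kg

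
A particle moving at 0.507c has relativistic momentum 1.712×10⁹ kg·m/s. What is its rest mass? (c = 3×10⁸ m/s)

γ = 1/√(1 - 0.507²) = 1.1602
v = 0.507 × 3×10⁸ = 1.521×10⁸ m/s
m = p/(γv) = 1.712×10⁹/(1.1602 × 1.521×10⁸) = 9.702 kg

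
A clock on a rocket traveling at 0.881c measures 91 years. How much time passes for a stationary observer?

Proper time Δt₀ = 91 years
γ = 1/√(1 - 0.881²) = 2.1136
Δt = γΔt₀ = 2.1136 × 91 = 192.3 years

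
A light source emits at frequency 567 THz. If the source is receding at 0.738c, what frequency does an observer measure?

β = v/c = 0.738
(1-β)/(1+β) = 0.262/1.738 = 0.150748
Doppler factor = √(0.150748) = 0.38826
f_obs = 567 × 0.38826 = 220.1 THz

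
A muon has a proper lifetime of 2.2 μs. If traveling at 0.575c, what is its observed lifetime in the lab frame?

Proper lifetime τ₀ = 2.2 μs
γ = 1/√(1 - 0.575²) = 1.2223
τ = γτ₀ = 1.2223 × 2.2 μs = 2.689 μs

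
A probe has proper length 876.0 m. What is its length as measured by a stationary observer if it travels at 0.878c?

Proper length L₀ = 876.0 m
γ = 1/√(1 - 0.878²) = 2.089
L = L₀/γ = 876.0/2.089 = 419.3 m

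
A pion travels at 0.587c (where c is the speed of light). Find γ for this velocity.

v/c = 0.587, so (v/c)² = 0.344569
1 - (v/c)² = 0.655431
γ = 1/√(0.655431) = 1.235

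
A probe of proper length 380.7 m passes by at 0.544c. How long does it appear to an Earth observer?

Proper length L₀ = 380.7 m
γ = 1/√(1 - 0.544²) = 1.192
L = L₀/γ = 380.7/1.192 = 319.4 m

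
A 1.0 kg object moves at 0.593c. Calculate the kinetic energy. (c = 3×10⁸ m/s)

γ = 1/√(1 - 0.593²) = 1.2419
γ - 1 = 0.2419
KE = (γ-1)mc² = 0.2419 × 1.0 × (3×10⁸)² = 2.177×10¹⁶ J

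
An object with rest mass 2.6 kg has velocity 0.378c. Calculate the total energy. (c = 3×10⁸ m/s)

γ = 1/√(1 - 0.378²) = 1.08014
mc² = 2.6 × (3×10⁸)² = 2.340×10¹⁷ J
E = γmc² = 1.08014 × 2.340×10¹⁷ = 2.528×10¹⁷ J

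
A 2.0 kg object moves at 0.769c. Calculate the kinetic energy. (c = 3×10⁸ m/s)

γ = 1/√(1 - 0.769²) = 1.5643
γ - 1 = 0.5643
KE = (γ-1)mc² = 0.5643 × 2.0 × (3×10⁸)² = 1.016×10¹⁷ J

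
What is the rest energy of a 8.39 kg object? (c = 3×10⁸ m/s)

c² = (3×10⁸)² = 9.000×10¹⁶ m²/s²
E₀ = mc² = 8.39 × 9.000×10¹⁶ = 7.551×10¹⁷ J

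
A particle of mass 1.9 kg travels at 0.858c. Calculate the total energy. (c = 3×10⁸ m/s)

γ = 1/√(1 - 0.858²) = 1.947
mc² = 1.9 × (3×10⁸)² = 1.710×10¹⁷ J
E = γmc² = 1.947 × 1.710×10¹⁷ = 3.329×10¹⁷ J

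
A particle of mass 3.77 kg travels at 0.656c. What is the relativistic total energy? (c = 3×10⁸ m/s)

γ = 1/√(1 - 0.656²) = 1.3249
mc² = 3.77 × (3×10⁸)² = 3.393×10¹⁷ J
E = γmc² = 1.3249 × 3.393×10¹⁷ = 4.495×10¹⁷ J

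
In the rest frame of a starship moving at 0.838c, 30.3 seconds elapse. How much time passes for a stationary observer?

Proper time Δt₀ = 30.3 seconds
γ = 1/√(1 - 0.838²) = 1.8326
Δt = γΔt₀ = 1.8326 × 30.3 = 55.53 seconds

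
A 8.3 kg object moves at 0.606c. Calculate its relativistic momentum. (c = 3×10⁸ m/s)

γ = 1/√(1 - 0.606²) = 1.257
v = 0.606 × 3×10⁸ = 1.818×10⁸ m/s
p = γmv = 1.257 × 8.3 × 1.818×10⁸ = 1.897×10⁹ kg·m/s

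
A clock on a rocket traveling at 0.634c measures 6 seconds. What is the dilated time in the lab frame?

Proper time Δt₀ = 6 seconds
γ = 1/√(1 - 0.634²) = 1.2931
Δt = γΔt₀ = 1.2931 × 6 = 7.759 seconds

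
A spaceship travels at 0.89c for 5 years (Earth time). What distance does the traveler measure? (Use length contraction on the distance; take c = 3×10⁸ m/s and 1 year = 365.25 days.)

Earth distance: d = v × t = 0.89c × 5 yr = 4.213×10¹⁶ m
γ = 2.193
d' = d/γ = 4.213×10¹⁶/2.193 = 1.921×10¹⁶ m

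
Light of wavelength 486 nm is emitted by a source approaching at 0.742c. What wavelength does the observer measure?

β = 0.742
Wavelength Doppler factor = √(0.258/1.742) = √(0.1481) = 0.3848
λ_obs = 486 × 0.3848 = 187.0 nm (blueshift)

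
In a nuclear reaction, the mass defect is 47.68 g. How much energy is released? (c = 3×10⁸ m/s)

Convert mass defect: Δm = 47.68 g = 0.04768 kg
E = Δm·c² = 0.04768 × (3×10⁸)²
= 0.04768 × 9×10¹⁶ = 4.291×10¹⁵ J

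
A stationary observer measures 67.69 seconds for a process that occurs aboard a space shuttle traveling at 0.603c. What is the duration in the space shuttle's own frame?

Dilated time Δt = 67.69 seconds
γ = 1/√(1 - 0.603²) = 1.2535
Δt₀ = Δt/γ = 67.69/1.2535 = 54.00 seconds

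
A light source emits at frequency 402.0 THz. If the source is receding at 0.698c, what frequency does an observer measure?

β = v/c = 0.698
(1-β)/(1+β) = 0.302/1.698 = 0.17786
Doppler factor = √(0.17786) = 0.4217
f_obs = 402.0 × 0.4217 = 169.5 THz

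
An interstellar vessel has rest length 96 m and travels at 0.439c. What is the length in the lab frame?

Proper length L₀ = 96 m
γ = 1/√(1 - 0.439²) = 1.113
L = L₀/γ = 96/1.113 = 86.25 m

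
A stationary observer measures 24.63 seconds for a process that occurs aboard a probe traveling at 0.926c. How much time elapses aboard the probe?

Dilated time Δt = 24.63 seconds
γ = 1/√(1 - 0.926²) = 2.649
Δt₀ = Δt/γ = 24.63/2.649 = 9.298 seconds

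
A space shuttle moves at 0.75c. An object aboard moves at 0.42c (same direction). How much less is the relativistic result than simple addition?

Classical: u' + v = 0.42 + 0.75 = 1.17c
Relativistic: u = (0.42 + 0.75)/(1 + 0.315) = 1.17/1.315 = 0.8897c
Difference: 1.17 - 0.8897 = 0.2803c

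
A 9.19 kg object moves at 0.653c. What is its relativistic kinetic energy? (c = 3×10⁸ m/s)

γ = 1/√(1 - 0.653²) = 1.3204
γ - 1 = 0.3204
KE = (γ-1)mc² = 0.3204 × 9.19 × (3×10⁸)² = 2.650×10¹⁷ J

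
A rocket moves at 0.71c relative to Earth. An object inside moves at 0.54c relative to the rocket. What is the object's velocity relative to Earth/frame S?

u = (u' + v)/(1 + u'v/c²)
Numerator: 0.54 + 0.71 = 1.25
Denominator: 1 + 0.3834 = 1.3834
u = 1.25/1.3834 = 0.9036c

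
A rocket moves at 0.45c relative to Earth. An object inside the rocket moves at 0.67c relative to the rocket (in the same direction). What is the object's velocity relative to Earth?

u = (u' + v)/(1 + u'v/c²)
Numerator: 0.67 + 0.45 = 1.12
Denominator: 1 + 0.3015 = 1.3015
u = 1.12/1.3015 = 0.8605c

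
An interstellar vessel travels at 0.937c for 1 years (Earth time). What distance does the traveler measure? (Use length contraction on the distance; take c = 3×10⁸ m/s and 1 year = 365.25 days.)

Earth distance: d = v × t = 0.937c × 1 yr = 8.8708×10¹⁵ m
γ = 2.8626
d' = d/γ = 8.8708×10¹⁵/2.8626 = 3.099×10¹⁵ m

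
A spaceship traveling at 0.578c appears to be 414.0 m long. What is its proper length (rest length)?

Contracted length L = 414.0 m
γ = 1/√(1 - 0.578²) = 1.2254
L₀ = γL = 1.2254 × 414.0 = 507.3 m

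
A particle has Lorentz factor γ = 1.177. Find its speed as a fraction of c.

From γ = 1/√(1 - v²/c²):
1/γ² = 1/1.177² = 0.7219
v²/c² = 1 - 0.7219 = 0.2781
v/c = √(0.2781) = 0.5274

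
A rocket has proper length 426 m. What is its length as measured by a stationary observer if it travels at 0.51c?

Proper length L₀ = 426 m
γ = 1/√(1 - 0.51²) = 1.1626
L = L₀/γ = 426/1.1626 = 366.4 m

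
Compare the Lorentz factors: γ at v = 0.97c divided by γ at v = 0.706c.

γ₁ = 1/√(1 - 0.97²) = 4.113
γ₂ = 1/√(1 - 0.706²) = 1.412
γ₁/γ₂ = 4.113/1.412 = 2.913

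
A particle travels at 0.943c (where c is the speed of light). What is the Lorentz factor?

v/c = 0.943, so (v/c)² = 0.889249
1 - (v/c)² = 0.110751
γ = 1/√(0.110751) = 3.005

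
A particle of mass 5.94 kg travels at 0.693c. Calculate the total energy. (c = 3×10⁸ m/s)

γ = 1/√(1 - 0.693²) = 1.387
mc² = 5.94 × (3×10⁸)² = 5.346×10¹⁷ J
E = γmc² = 1.387 × 5.346×10¹⁷ = 7.415×10¹⁷ J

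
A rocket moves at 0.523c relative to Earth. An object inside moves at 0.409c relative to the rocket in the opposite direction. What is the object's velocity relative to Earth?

Object's velocity in rocket frame is u' = -0.409c
u = (u' + v)/(1 + u'v/c²) = (v - 0.409)/(1 - 0.409·v/c²)
Numerator: 0.523 - 0.409 = 0.114
Denominator: 1 - 0.213907 = 0.786093
u = 0.114/0.786093 = 0.1450c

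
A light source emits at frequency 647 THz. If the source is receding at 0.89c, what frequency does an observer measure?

β = v/c = 0.89
(1-β)/(1+β) = 0.11/1.89 = 0.05820
Doppler factor = √(0.05820) = 0.2412
f_obs = 647 × 0.2412 = 156.1 THz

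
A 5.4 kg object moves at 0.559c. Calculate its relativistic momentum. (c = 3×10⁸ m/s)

γ = 1/√(1 - 0.559²) = 1.206
v = 0.559 × 3×10⁸ = 1.677×10⁸ m/s
p = γmv = 1.206 × 5.4 × 1.677×10⁸ = 1.092×10⁹ kg·m/s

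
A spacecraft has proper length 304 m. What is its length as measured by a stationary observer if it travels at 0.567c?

Proper length L₀ = 304 m
γ = 1/√(1 - 0.567²) = 1.214
L = L₀/γ = 304/1.214 = 250.4 m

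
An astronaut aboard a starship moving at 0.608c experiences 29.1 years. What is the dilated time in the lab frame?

Proper time Δt₀ = 29.1 years
γ = 1/√(1 - 0.608²) = 1.2595
Δt = γΔt₀ = 1.2595 × 29.1 = 36.65 years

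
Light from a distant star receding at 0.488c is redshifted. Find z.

β = 0.488
(1+β)/(1-β) = 1.488/0.512 = 2.9063
√(2.9063) = 1.7048
z = 1.7048 - 1 = 0.7048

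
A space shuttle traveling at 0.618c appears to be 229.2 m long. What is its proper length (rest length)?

Contracted length L = 229.2 m
γ = 1/√(1 - 0.618²) = 1.272
L₀ = γL = 1.272 × 229.2 = 291.5 m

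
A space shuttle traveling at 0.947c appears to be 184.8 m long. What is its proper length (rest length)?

Contracted length L = 184.8 m
γ = 1/√(1 - 0.947²) = 3.113
L₀ = γL = 3.113 × 184.8 = 575.3 m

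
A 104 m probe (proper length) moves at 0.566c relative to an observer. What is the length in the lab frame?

Proper length L₀ = 104 m
γ = 1/√(1 - 0.566²) = 1.213
L = L₀/γ = 104/1.213 = 85.74 m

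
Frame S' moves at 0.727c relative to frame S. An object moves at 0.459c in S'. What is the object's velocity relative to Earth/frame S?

u = (u' + v)/(1 + u'v/c²)
Numerator: 0.459 + 0.727 = 1.186
Denominator: 1 + 0.333693 = 1.333693
u = 1.186/1.333693 = 0.8893c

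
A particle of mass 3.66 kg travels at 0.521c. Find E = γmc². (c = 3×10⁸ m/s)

γ = 1/√(1 - 0.521²) = 1.1716
mc² = 3.66 × (3×10⁸)² = 3.294×10¹⁷ J
E = γmc² = 1.1716 × 3.294×10¹⁷ = 3.859×10¹⁷ J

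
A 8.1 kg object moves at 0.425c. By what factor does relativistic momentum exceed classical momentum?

p_rel = γmv, p_class = mv
Ratio = γ = 1/√(1 - 0.425²) = 1.105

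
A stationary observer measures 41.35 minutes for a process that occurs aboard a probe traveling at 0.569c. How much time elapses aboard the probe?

Dilated time Δt = 41.35 minutes
γ = 1/√(1 - 0.569²) = 1.216
Δt₀ = Δt/γ = 41.35/1.216 = 34.00 minutes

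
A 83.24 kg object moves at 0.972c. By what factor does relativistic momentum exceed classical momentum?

p_rel = γmv, p_class = mv
Ratio = γ = 1/√(1 - 0.972²) = 4.256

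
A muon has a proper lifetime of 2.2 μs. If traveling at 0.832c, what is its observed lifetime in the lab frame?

Proper lifetime τ₀ = 2.2 μs
γ = 1/√(1 - 0.832²) = 1.8025
τ = γτ₀ = 1.8025 × 2.2 μs = 3.966 μs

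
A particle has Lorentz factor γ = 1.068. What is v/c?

From γ = 1/√(1 - v²/c²):
1/γ² = 1/1.068² = 0.8767
v²/c² = 1 - 0.8767 = 0.1233
v/c = √(0.1233) = 0.3511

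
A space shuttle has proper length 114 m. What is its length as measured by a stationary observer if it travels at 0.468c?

Proper length L₀ = 114 m
γ = 1/√(1 - 0.468²) = 1.132
L = L₀/γ = 114/1.132 = 100.7 m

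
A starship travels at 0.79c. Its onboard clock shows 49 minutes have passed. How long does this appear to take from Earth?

Proper time Δt₀ = 49 minutes
γ = 1/√(1 - 0.79²) = 1.631
Δt = γΔt₀ = 1.631 × 49 = 79.92 minutes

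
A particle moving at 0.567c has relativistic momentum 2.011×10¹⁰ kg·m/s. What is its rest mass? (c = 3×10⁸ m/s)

γ = 1/√(1 - 0.567²) = 1.214
v = 0.567 × 3×10⁸ = 1.701×10⁸ m/s
m = p/(γv) = 2.011×10¹⁰/(1.214 × 1.701×10⁸) = 97.38 kg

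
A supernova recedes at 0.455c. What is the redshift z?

β = 0.455
(1+β)/(1-β) = 1.455/0.545 = 2.6697
√(2.6697) = 1.6339
z = 1.6339 - 1 = 0.6339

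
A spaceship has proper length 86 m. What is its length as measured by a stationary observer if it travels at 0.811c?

Proper length L₀ = 86 m
γ = 1/√(1 - 0.811²) = 1.7093
L = L₀/γ = 86/1.7093 = 50.31 m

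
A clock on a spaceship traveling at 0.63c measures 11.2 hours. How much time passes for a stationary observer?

Proper time Δt₀ = 11.2 hours
γ = 1/√(1 - 0.63²) = 1.2877
Δt = γΔt₀ = 1.2877 × 11.2 = 14.42 hours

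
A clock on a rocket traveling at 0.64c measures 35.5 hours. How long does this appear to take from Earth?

Proper time Δt₀ = 35.5 hours
γ = 1/√(1 - 0.64²) = 1.3014
Δt = γΔt₀ = 1.3014 × 35.5 = 46.20 hours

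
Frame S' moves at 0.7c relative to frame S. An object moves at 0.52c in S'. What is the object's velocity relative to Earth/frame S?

u = (u' + v)/(1 + u'v/c²)
Numerator: 0.52 + 0.7 = 1.22
Denominator: 1 + 0.364 = 1.364
u = 1.22/1.364 = 0.8944c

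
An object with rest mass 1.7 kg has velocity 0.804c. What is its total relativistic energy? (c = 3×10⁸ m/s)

γ = 1/√(1 - 0.804²) = 1.682
mc² = 1.7 × (3×10⁸)² = 1.530×10¹⁷ J
E = γmc² = 1.682 × 1.530×10¹⁷ = 2.573×10¹⁷ J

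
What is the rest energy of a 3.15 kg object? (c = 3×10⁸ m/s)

c² = (3×10⁸)² = 9.000×10¹⁶ m²/s²
E₀ = mc² = 3.15 × 9.000×10¹⁶ = 2.835×10¹⁷ J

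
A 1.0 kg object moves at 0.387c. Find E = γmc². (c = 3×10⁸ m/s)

γ = 1/√(1 - 0.387²) = 1.0845
mc² = 1.0 × (3×10⁸)² = 9.000×10¹⁶ J
E = γmc² = 1.0845 × 9.000×10¹⁶ = 9.761×10¹⁶ J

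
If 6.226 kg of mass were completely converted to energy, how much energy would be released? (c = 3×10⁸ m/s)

Using E = mc²:
c² = (3×10⁸)² = 9×10¹⁶ m²/s²
E = 6.226 × 9×10¹⁶ = 5.603×10¹⁷ J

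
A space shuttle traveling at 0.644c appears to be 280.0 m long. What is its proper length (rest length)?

Contracted length L = 280.0 m
γ = 1/√(1 - 0.644²) = 1.307
L₀ = γL = 1.307 × 280.0 = 366.0 m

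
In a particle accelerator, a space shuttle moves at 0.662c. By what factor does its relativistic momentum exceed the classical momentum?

p_rel = γmv, p_class = mv
Ratio = γ = 1/√(1 - 0.662²)
= 1/√(0.561756) = 1.334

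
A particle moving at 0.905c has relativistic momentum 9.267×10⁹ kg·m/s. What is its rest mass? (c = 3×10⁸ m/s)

γ = 1/√(1 - 0.905²) = 2.351
v = 0.905 × 3×10⁸ = 2.715×10⁸ m/s
m = p/(γv) = 9.267×10⁹/(2.351 × 2.715×10⁸) = 14.52 kg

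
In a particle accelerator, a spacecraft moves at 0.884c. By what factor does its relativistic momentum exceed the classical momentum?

p_rel = γmv, p_class = mv
Ratio = γ = 1/√(1 - 0.884²)
= 1/√(0.218544) = 2.139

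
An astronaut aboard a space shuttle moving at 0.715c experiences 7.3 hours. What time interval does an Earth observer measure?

Proper time Δt₀ = 7.3 hours
γ = 1/√(1 - 0.715²) = 1.430
Δt = γΔt₀ = 1.430 × 7.3 = 10.44 hours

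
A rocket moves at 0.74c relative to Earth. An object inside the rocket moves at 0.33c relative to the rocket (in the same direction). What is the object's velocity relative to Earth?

u = (u' + v)/(1 + u'v/c²)
Numerator: 0.33 + 0.74 = 1.07
Denominator: 1 + 0.2442 = 1.2442
u = 1.07/1.2442 = 0.8600c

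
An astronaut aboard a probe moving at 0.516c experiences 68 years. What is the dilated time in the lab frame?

Proper time Δt₀ = 68 years
γ = 1/√(1 - 0.516²) = 1.1674
Δt = γΔt₀ = 1.1674 × 68 = 79.38 years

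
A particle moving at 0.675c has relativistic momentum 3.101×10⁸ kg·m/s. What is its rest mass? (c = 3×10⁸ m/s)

γ = 1/√(1 - 0.675²) = 1.355
v = 0.675 × 3×10⁸ = 2.025×10⁸ m/s
m = p/(γv) = 3.101×10⁸/(1.355 × 2.025×10⁸) = 1.130 kg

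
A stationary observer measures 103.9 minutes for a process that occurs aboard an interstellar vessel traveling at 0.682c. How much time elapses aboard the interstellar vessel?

Dilated time Δt = 103.9 minutes
γ = 1/√(1 - 0.682²) = 1.3673
Δt₀ = Δt/γ = 103.9/1.3673 = 75.99 minutes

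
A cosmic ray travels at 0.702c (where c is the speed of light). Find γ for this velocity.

v/c = 0.702, so (v/c)² = 0.492804
1 - (v/c)² = 0.507196
γ = 1/√(0.507196) = 1.404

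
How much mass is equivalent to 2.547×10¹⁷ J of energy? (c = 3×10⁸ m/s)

From E = mc², we get m = E/c²
c² = (3×10⁸)² = 9×10¹⁶ m²/s²
m = 2.547×10¹⁷ / 9×10¹⁶ = 2.830 kg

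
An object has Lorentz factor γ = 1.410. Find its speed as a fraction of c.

From γ = 1/√(1 - v²/c²):
1/γ² = 1/1.410² = 0.5030
v²/c² = 1 - 0.5030 = 0.4970
v/c = √(0.4970) = 0.7050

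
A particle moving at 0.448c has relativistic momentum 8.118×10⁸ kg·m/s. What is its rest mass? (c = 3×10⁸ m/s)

γ = 1/√(1 - 0.448²) = 1.1185
v = 0.448 × 3×10⁸ = 1.344×10⁸ m/s
m = p/(γv) = 8.118×10⁸/(1.1185 × 1.344×10⁸) = 5.400 kg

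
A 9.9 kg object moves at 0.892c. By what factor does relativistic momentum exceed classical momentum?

p_rel = γmv, p_class = mv
Ratio = γ = 1/√(1 - 0.892²) = 2.212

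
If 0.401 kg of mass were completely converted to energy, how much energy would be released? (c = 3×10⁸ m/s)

Using E = mc²:
c² = (3×10⁸)² = 9×10¹⁶ m²/s²
E = 0.401 × 9×10¹⁶ = 3.609×10¹⁶ J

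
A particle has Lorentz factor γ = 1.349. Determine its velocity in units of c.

From γ = 1/√(1 - v²/c²):
1/γ² = 1/1.349² = 0.5495
v²/c² = 1 - 0.5495 = 0.4505
v/c = √(0.4505) = 0.6712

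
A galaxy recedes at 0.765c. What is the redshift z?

β = 0.765
(1+β)/(1-β) = 1.765/0.235 = 7.511
√(7.511) = 2.741
z = 2.741 - 1 = 1.741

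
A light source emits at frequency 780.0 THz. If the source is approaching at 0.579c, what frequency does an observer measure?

β = v/c = 0.579
(1+β)/(1-β) = 1.579/0.421 = 3.751
Doppler factor = √(3.751) = 1.937
f_obs = 780.0 × 1.937 = 1511 THz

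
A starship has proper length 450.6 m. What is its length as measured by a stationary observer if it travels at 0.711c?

Proper length L₀ = 450.6 m
γ = 1/√(1 - 0.711²) = 1.422
L = L₀/γ = 450.6/1.422 = 316.9 m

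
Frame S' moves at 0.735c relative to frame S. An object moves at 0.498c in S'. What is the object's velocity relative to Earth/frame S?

u = (u' + v)/(1 + u'v/c²)
Numerator: 0.498 + 0.735 = 1.233
Denominator: 1 + 0.36603 = 1.36603
u = 1.233/1.36603 = 0.9026c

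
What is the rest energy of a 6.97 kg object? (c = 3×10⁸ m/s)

c² = (3×10⁸)² = 9.000×10¹⁶ m²/s²
E₀ = mc² = 6.97 × 9.000×10¹⁶ = 6.273×10¹⁷ J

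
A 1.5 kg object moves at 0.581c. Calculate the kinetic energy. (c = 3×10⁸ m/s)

γ = 1/√(1 - 0.581²) = 1.22865
γ - 1 = 0.22865
KE = (γ-1)mc² = 0.22865 × 1.5 × (3×10⁸)² = 3.087×10¹⁶ J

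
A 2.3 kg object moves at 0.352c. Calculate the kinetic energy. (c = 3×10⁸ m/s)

γ = 1/√(1 - 0.352²) = 1.06838
γ - 1 = 0.06838
KE = (γ-1)mc² = 0.06838 × 2.3 × (3×10⁸)² = 1.415×10¹⁶ J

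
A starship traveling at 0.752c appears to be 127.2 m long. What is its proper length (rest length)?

Contracted length L = 127.2 m
γ = 1/√(1 - 0.752²) = 1.517
L₀ = γL = 1.517 × 127.2 = 193.0 m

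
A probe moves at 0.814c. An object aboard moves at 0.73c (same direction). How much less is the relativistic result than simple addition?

Classical: u' + v = 0.73 + 0.814 = 1.544c
Relativistic: u = (0.73 + 0.814)/(1 + 0.59422) = 1.544/1.59422 = 0.9685c
Difference: 1.544 - 0.9685 = 0.5755c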